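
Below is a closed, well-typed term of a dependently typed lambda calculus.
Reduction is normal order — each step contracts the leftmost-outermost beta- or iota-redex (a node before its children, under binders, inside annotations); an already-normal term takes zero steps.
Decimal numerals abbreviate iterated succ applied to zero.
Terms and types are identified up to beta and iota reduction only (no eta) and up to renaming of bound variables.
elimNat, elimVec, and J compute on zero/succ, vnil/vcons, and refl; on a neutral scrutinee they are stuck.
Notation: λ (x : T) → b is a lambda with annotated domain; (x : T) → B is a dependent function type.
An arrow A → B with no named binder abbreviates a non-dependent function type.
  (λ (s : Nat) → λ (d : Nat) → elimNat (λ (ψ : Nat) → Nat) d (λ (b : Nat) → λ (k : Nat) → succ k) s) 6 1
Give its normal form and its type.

normal form:
  7
inferred type:
  Nat
observation: 21 normal-order steps separate the term from its normal form.


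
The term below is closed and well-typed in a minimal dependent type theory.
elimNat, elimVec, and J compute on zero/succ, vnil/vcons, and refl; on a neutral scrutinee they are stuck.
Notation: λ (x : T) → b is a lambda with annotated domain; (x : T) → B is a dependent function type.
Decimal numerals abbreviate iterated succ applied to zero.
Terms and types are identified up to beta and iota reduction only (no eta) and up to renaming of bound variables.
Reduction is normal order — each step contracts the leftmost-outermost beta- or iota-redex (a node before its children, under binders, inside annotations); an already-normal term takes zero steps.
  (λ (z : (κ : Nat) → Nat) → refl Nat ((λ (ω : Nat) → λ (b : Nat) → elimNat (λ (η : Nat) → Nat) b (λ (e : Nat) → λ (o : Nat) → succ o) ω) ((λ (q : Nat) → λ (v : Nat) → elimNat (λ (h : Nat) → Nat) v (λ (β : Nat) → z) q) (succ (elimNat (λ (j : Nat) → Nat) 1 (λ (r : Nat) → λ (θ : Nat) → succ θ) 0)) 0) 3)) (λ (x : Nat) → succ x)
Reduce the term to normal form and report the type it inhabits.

resulting normal form:
  refl Nat 5
inferred type:
  Eq Nat 5 5
observation: 20 normal-order steps separate the term from its normal form.


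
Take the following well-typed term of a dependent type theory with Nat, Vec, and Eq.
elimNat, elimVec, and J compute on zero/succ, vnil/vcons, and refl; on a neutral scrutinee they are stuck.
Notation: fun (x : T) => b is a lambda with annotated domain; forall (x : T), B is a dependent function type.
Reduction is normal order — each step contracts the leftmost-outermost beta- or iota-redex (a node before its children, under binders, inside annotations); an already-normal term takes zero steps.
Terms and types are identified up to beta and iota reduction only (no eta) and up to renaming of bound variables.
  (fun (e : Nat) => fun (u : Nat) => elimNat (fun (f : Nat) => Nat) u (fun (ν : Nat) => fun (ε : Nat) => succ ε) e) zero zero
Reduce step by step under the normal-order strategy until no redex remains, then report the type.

normal-order reduction sequence:
  (fun (e : Nat) => fun (u : Nat) => elimNat (fun (f : Nat) => Nat) u (fun (ν : Nat) => fun (ε : Nat) => succ ε) e) zero zero
  ~> (fun (e : Nat) => elimNat (fun (u : Nat) => Nat) e (fun (f : Nat) => fun (ν : Nat) => succ ν) zero) zero
  ~> elimNat (fun (e : Nat) => Nat) zero (fun (u : Nat) => fun (f : Nat) => succ f) zero
  ~> zero
the term's type:
  Nat


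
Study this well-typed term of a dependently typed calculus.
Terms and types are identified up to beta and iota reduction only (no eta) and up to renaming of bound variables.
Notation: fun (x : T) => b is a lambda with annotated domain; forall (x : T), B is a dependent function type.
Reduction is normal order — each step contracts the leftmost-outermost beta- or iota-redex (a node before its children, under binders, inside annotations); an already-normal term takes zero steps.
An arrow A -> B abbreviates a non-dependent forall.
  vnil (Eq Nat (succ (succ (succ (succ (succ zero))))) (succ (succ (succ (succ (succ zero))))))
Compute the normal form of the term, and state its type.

resulting normal form:
  vnil (Eq Nat (succ (succ (succ (succ (succ zero))))) (succ (succ (succ (succ (succ zero))))))
the term's type:
  Vec (Eq Nat (succ (succ (succ (succ (succ zero))))) (succ (succ (succ (succ (succ zero)))))) zero


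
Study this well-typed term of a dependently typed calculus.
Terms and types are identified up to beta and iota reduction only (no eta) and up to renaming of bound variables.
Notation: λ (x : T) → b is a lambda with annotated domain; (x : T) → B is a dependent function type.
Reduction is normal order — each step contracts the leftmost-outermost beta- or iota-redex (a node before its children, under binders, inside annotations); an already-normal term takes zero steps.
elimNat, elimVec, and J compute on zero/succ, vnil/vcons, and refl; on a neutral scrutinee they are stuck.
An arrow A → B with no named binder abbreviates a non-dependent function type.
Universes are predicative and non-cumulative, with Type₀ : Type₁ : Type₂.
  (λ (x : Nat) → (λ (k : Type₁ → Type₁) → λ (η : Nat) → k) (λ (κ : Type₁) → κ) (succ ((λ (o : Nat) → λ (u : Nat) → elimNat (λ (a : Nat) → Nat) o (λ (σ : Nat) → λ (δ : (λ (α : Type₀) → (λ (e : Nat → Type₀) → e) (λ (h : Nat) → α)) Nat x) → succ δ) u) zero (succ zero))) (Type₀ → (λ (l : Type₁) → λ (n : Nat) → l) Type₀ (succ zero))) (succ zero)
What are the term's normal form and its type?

resulting normal form:
  Type₀ → Type₀
inferred type:
  Type₁
observation: the term reaches its normal form after 6 normal-order steps.


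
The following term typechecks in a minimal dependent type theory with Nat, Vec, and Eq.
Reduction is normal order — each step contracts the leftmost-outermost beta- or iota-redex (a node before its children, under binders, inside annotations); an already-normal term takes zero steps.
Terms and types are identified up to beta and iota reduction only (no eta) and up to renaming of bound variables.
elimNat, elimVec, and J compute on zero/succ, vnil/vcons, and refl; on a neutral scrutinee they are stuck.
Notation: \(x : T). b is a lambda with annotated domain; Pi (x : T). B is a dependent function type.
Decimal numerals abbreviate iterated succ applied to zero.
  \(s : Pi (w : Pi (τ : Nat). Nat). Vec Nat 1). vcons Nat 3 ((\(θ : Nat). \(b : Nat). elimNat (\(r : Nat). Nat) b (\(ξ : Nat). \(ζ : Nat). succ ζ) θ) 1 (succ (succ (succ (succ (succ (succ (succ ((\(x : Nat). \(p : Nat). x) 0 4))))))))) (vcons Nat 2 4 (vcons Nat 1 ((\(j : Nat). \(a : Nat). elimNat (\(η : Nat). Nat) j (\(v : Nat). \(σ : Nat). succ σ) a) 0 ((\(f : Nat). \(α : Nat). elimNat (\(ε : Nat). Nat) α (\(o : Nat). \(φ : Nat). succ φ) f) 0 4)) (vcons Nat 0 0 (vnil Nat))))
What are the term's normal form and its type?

normal form:
  \(s : Pi (w : Pi (τ : Nat). Nat). Vec Nat 1). vcons Nat 3 8 (vcons Nat 2 4 (vcons Nat 1 4 (vcons Nat 0 0 (vnil Nat))))
type:
  Pi (s : Pi (w : Pi (τ : Nat). Nat). Vec Nat 1). Vec Nat 4


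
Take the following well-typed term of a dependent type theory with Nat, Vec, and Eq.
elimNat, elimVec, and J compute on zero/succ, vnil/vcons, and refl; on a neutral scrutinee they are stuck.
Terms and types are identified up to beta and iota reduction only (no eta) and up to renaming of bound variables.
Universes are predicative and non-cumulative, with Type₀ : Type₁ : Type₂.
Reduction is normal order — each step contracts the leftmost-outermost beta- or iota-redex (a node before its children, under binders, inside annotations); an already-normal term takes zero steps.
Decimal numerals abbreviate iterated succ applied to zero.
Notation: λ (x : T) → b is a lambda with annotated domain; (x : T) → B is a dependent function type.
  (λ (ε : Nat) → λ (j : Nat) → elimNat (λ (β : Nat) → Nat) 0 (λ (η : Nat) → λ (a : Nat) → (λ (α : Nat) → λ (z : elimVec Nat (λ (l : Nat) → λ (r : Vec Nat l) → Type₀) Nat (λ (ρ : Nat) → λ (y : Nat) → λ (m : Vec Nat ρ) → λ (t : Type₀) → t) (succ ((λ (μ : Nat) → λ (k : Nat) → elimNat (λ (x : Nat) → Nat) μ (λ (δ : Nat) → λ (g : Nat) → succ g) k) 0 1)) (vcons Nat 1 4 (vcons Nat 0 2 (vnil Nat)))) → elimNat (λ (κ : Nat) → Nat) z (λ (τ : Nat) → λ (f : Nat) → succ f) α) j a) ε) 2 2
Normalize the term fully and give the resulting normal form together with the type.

resulting normal form:
  4
type:
  Nat


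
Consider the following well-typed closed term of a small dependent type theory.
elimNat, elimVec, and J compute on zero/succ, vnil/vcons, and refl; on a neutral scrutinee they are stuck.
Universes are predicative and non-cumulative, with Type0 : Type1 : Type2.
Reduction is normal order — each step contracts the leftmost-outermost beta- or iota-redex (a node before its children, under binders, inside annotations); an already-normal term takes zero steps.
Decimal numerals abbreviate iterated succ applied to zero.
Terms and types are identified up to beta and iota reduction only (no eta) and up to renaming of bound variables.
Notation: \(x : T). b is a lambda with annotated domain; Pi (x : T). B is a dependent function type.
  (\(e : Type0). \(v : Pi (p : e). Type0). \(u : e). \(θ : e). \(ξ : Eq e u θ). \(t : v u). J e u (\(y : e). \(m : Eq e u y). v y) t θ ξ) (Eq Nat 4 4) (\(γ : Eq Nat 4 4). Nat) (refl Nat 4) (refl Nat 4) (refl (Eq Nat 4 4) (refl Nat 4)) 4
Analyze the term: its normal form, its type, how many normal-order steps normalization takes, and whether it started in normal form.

resulting normal form:
  4
inferred type:
  Nat
reduction steps (normal order): 7
already normal: no
first redex: a beta-redex


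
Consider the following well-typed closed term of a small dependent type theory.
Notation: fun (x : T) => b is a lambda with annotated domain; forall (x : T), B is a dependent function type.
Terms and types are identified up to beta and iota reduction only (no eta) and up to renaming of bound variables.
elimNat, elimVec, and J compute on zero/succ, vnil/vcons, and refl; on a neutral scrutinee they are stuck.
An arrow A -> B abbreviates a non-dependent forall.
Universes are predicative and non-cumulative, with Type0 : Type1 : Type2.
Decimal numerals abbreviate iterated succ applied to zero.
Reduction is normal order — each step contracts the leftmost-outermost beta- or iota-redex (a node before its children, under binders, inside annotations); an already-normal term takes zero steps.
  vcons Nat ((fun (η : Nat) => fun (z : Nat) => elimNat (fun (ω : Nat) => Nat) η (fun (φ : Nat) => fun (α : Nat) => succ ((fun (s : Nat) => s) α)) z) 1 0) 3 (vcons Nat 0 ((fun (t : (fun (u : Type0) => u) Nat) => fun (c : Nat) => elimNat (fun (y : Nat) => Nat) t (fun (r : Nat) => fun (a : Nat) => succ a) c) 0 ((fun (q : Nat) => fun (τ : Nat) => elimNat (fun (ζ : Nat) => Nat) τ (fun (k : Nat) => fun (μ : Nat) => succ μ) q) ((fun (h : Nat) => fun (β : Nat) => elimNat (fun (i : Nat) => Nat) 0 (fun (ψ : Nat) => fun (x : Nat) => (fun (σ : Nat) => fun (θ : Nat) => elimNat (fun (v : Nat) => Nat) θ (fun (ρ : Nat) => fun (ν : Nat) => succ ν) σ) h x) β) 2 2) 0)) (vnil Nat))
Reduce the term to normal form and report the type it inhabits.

resulting normal form:
  vcons Nat 1 3 (vcons Nat 0 4 (vnil Nat))
the term's type:
  Vec Nat 2


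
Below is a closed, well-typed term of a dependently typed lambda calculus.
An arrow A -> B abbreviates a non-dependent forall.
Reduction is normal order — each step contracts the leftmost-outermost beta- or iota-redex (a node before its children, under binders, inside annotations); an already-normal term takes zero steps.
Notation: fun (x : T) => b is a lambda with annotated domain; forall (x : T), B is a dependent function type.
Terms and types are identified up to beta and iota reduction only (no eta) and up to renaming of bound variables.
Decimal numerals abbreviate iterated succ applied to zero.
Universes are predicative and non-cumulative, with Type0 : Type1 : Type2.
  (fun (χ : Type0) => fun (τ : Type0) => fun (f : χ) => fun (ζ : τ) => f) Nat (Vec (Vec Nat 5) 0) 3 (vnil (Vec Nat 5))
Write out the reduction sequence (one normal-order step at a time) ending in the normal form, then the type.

reduction (normal order):
  (fun (χ : Type0) => fun (τ : Type0) => fun (f : χ) => fun (ζ : τ) => f) Nat (Vec (Vec Nat 5) 0) 3 (vnil (Vec Nat 5))
  ~> (fun (χ : Type0) => fun (τ : Nat) => fun (f : χ) => τ) (Vec (Vec Nat 5) 0) 3 (vnil (Vec Nat 5))
  ~> (fun (χ : Nat) => fun (τ : Vec (Vec Nat 5) 0) => χ) 3 (vnil (Vec Nat 5))
  ~> (fun (χ : Vec (Vec Nat 5) 0) => 3) (vnil (Vec Nat 5))
  ~> 3
inferred type:
  Nat


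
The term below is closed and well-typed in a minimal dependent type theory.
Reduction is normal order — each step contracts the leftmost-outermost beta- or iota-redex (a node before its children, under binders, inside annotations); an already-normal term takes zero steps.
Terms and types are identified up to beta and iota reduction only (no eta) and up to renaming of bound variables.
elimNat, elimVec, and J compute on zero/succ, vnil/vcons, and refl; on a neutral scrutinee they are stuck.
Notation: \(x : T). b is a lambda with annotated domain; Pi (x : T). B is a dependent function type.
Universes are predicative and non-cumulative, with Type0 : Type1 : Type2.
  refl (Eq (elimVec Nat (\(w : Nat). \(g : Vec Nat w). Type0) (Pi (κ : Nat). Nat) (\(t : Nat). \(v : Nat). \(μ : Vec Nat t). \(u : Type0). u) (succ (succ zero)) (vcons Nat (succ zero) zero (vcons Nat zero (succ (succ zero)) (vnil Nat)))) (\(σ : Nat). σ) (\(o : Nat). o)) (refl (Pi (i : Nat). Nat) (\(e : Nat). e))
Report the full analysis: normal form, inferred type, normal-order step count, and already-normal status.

resulting normal form:
  refl (Eq (Pi (w : Nat). Nat) (\(g : Nat). g) (\(κ : Nat). κ)) (refl (Pi (t : Nat). Nat) (\(v : Nat). v))
inferred type:
  Eq (Eq (Pi (w : Nat). Nat) (\(g : Nat). g) (\(κ : Nat). κ)) (refl (Pi (t : Nat). Nat) (\(v : Nat). v)) (refl (Pi (μ : Nat). Nat) (\(u : Nat). u))
steps to reach normal form (normal order): 11
started in normal form: no
first redex: an elimVec iota-redex


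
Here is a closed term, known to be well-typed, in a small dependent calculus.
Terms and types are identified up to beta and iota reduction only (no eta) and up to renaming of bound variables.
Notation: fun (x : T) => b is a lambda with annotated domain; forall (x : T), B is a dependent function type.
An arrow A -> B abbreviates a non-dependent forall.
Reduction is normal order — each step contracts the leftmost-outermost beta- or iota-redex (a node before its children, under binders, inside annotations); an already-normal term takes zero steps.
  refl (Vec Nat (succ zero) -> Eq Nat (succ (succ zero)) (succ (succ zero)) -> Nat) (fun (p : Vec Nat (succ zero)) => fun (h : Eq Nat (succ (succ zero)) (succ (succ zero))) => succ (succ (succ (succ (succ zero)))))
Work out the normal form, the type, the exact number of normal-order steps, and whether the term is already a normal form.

normal form:
  refl (Vec Nat (succ zero) -> Eq Nat (succ (succ zero)) (succ (succ zero)) -> Nat) (fun (p : Vec Nat (succ zero)) => fun (h : Eq Nat (succ (succ zero)) (succ (succ zero))) => succ (succ (succ (succ (succ zero)))))
inferred type:
  Eq (Vec Nat (succ zero) -> Eq Nat (succ (succ zero)) (succ (succ zero)) -> Nat) (fun (p : Vec Nat (succ zero)) => fun (h : Eq Nat (succ (succ zero)) (succ (succ zero))) => succ (succ (succ (succ (succ zero))))) (fun (ω : Vec Nat (succ zero)) => fun (w : Eq Nat (succ (succ zero)) (succ (succ zero))) => succ (succ (succ (succ (succ zero)))))
steps to reach normal form (normal order): 0
started in normal form: yes


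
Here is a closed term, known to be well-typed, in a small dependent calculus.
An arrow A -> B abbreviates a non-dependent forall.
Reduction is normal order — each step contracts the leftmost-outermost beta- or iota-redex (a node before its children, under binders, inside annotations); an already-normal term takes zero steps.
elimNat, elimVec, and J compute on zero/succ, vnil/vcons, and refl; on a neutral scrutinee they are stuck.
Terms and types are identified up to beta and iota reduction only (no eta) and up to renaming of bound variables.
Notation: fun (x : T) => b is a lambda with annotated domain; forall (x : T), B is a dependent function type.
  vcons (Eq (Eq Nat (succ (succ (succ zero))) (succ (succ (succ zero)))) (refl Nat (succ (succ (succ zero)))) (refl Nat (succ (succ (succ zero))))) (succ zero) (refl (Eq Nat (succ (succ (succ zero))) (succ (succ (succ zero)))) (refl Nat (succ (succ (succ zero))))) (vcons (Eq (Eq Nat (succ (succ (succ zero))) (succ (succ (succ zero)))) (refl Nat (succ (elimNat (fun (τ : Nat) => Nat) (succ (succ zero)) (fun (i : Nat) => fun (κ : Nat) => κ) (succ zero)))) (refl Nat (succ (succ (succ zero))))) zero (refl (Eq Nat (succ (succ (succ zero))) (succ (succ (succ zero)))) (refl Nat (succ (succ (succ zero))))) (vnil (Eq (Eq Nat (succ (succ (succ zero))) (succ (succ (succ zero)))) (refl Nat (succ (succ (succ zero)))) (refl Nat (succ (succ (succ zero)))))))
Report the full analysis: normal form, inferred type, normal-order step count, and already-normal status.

resulting normal form:
  vcons (Eq (Eq Nat (succ (succ (succ zero))) (succ (succ (succ zero)))) (refl Nat (succ (succ (succ zero)))) (refl Nat (succ (succ (succ zero))))) (succ zero) (refl (Eq Nat (succ (succ (succ zero))) (succ (succ (succ zero)))) (refl Nat (succ (succ (succ zero))))) (vcons (Eq (Eq Nat (succ (succ (succ zero))) (succ (succ (succ zero)))) (refl Nat (succ (succ (succ zero)))) (refl Nat (succ (succ (succ zero))))) zero (refl (Eq Nat (succ (succ (succ zero))) (succ (succ (succ zero)))) (refl Nat (succ (succ (succ zero))))) (vnil (Eq (Eq Nat (succ (succ (succ zero))) (succ (succ (succ zero)))) (refl Nat (succ (succ (succ zero)))) (refl Nat (succ (succ (succ zero)))))))
type:
  Vec (Eq (Eq Nat (succ (succ (succ zero))) (succ (succ (succ zero)))) (refl Nat (succ (succ (succ zero)))) (refl Nat (succ (succ (succ zero))))) (succ (succ zero))
steps to reach normal form (normal order): 4
already normal: no
first redex: an elimNat iota-redex


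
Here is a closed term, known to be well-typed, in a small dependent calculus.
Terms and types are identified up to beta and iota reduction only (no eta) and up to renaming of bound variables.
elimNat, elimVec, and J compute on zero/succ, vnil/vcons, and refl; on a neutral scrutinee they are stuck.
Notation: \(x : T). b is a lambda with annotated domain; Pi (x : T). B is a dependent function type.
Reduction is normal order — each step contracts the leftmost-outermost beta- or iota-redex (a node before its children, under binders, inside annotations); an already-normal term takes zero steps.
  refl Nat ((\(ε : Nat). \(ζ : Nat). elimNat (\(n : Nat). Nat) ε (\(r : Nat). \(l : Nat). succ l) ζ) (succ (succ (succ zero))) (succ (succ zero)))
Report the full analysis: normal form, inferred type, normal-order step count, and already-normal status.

normal form:
  refl Nat (succ (succ (succ (succ (succ zero)))))
type:
  Eq Nat (succ (succ (succ (succ (succ zero))))) (succ (succ (succ (succ (succ zero)))))
reduction steps (normal order): 9
started in normal form: no
first contracted redex: a beta-redex


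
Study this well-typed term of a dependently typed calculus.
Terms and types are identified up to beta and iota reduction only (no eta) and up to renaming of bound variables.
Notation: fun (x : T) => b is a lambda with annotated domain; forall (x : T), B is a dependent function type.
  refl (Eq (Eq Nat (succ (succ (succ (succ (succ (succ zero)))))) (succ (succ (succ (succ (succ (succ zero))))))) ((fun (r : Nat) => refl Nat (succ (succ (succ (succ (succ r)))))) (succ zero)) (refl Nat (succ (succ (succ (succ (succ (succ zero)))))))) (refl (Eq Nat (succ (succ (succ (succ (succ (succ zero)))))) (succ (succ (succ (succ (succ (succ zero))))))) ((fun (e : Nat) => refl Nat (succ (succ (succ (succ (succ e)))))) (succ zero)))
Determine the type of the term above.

inferred type:
  Eq (Eq (Eq Nat (succ (succ (succ (succ (succ (succ zero)))))) (succ (succ (succ (succ (succ (succ zero))))))) (refl Nat (succ (succ (succ (succ (succ (succ zero))))))) (refl Nat (succ (succ (succ (succ (succ (succ zero)))))))) (refl (Eq Nat (succ (succ (succ (succ (succ (succ zero)))))) (succ (succ (succ (succ (succ (succ zero))))))) (refl Nat (succ (succ (succ (succ (succ (succ zero)))))))) (refl (Eq Nat (succ (succ (succ (succ (succ (succ zero)))))) (succ (succ (succ (succ (succ (succ zero))))))) (refl Nat (succ (succ (succ (succ (succ (succ zero))))))))


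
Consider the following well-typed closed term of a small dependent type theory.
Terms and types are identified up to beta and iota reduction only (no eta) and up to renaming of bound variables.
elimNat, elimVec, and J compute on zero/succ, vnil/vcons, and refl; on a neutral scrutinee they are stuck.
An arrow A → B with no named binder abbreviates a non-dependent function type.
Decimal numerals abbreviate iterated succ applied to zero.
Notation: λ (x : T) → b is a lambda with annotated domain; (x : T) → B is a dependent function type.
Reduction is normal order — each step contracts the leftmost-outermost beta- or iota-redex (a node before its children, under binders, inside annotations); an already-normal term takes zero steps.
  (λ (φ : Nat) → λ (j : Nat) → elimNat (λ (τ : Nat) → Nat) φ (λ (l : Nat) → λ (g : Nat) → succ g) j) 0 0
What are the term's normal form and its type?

reduced normal form:
  0
the term's type:
  Nat


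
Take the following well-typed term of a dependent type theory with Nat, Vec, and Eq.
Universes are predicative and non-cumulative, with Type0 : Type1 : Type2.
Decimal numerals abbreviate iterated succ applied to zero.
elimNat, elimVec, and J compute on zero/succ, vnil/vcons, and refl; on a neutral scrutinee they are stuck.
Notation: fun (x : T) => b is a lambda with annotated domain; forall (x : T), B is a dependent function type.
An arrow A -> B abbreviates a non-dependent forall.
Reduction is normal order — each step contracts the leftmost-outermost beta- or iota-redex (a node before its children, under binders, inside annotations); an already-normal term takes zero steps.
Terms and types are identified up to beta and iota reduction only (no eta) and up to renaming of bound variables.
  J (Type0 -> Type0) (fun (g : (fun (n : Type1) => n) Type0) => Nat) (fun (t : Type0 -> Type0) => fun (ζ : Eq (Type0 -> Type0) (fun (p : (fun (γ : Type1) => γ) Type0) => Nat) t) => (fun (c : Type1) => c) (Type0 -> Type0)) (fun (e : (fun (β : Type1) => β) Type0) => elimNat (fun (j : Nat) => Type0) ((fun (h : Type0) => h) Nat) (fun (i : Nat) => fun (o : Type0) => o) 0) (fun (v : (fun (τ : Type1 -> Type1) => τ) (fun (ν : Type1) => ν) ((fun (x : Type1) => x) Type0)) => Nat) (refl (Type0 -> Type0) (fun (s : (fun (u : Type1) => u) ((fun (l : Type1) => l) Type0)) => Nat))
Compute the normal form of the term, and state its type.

reduced normal form:
  fun (g : Type0) => Nat
type:
  Type0 -> Type0


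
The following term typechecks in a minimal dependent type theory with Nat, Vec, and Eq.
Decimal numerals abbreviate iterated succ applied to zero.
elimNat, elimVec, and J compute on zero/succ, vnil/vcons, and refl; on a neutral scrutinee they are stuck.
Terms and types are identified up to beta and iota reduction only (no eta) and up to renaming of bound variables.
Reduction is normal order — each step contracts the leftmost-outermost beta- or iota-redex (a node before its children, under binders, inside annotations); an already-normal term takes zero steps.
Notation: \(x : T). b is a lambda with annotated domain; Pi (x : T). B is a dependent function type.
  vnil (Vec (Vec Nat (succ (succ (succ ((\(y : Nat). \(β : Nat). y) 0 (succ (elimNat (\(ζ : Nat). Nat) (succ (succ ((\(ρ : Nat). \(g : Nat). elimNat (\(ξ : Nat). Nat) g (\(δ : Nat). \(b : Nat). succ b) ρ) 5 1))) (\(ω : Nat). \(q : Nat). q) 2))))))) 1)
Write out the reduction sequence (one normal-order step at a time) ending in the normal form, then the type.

normal-order reduction sequence:
  vnil (Vec (Vec Nat (succ (succ (succ ((\(y : Nat). \(β : Nat). y) 0 (succ (elimNat (\(ζ : Nat). Nat) (succ (succ ((\(ρ : Nat). \(g : Nat). elimNat (\(ξ : Nat). Nat) g (\(δ : Nat). \(b : Nat). succ b) ρ) 5 1))) (\(ω : Nat). \(q : Nat). q) 2))))))) 1)
  ~> vnil (Vec (Vec Nat (succ (succ (succ ((\(y : Nat). 0) (succ (elimNat (\(β : Nat). Nat) (succ (succ ((\(ζ : Nat). \(ρ : Nat). elimNat (\(g : Nat). Nat) ρ (\(ξ : Nat). \(δ : Nat). succ δ) ζ) 5 1))) (\(b : Nat). \(ω : Nat). ω) 2))))))) 1)
  ~> vnil (Vec (Vec Nat 3) 1)
the term's type:
  Vec (Vec (Vec Nat 3) 1) 0


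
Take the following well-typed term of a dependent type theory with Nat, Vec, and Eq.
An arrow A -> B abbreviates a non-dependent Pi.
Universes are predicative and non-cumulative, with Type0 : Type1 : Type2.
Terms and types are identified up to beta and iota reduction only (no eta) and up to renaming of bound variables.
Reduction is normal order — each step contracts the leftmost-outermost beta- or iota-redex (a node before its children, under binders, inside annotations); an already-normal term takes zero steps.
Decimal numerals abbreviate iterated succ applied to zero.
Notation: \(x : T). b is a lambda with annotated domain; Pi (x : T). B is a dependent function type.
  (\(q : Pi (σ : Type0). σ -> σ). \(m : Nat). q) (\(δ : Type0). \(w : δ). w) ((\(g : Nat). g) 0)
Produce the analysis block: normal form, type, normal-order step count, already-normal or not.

reduced normal form:
  \(q : Type0). \(σ : q). σ
the term's type:
  Pi (q : Type0). q -> q
reduction steps (normal order): 2
term was already normal: no
first contracted redex: a beta-redex


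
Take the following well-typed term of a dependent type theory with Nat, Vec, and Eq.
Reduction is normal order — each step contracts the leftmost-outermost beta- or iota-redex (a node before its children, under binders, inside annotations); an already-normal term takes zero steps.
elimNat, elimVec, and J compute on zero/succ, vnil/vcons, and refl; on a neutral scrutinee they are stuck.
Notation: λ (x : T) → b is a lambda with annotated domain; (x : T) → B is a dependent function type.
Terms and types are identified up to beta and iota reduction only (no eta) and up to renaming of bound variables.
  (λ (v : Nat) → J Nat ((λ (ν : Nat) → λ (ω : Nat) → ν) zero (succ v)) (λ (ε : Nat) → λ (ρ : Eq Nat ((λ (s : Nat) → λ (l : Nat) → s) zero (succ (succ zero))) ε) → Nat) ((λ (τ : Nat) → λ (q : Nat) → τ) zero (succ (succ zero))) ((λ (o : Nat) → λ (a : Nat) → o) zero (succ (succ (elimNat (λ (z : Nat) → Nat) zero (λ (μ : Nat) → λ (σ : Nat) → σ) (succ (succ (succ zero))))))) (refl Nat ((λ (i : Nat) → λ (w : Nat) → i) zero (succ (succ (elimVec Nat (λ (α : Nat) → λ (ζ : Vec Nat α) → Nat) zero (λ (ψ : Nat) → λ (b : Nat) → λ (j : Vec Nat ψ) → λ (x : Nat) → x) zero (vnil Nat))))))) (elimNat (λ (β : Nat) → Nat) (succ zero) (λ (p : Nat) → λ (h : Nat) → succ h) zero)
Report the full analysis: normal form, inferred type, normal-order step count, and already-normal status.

reduced normal form:
  zero
inferred type:
  Nat
reduction steps (normal order): 4
already normal: no
first contracted redex: a beta-redex


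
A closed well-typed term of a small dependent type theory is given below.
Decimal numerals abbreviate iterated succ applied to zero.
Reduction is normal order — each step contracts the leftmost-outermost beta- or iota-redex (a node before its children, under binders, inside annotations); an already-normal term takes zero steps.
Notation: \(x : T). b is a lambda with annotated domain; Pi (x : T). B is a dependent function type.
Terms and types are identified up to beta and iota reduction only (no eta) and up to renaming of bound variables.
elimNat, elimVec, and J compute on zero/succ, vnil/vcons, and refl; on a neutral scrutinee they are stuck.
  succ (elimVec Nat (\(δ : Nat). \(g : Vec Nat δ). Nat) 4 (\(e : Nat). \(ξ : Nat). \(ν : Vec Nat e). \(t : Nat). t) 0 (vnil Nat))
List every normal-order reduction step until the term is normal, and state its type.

normal-order reduction:
  succ (elimVec Nat (\(δ : Nat). \(g : Vec Nat δ). Nat) 4 (\(e : Nat). \(ξ : Nat). \(ν : Vec Nat e). \(t : Nat). t) 0 (vnil Nat))
  ~> 5
inferred type:
  Nat


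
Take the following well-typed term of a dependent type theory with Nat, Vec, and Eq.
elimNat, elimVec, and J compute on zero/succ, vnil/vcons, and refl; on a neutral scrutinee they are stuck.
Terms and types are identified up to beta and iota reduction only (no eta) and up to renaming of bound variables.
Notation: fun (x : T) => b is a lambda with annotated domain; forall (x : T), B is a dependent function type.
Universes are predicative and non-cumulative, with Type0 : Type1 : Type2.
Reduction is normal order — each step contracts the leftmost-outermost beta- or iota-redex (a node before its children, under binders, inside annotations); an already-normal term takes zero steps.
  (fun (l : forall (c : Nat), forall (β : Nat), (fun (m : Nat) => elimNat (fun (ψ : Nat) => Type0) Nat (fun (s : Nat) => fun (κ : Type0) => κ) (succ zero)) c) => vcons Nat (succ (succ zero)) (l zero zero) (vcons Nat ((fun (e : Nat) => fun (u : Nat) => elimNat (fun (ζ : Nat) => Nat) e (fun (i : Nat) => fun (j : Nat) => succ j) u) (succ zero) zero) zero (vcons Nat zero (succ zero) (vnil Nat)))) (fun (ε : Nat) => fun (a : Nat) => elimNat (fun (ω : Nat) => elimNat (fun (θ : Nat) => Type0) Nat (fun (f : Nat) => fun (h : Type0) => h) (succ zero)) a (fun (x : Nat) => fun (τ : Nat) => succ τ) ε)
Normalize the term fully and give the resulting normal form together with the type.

reduced normal form:
  vcons Nat (succ (succ zero)) zero (vcons Nat (succ zero) zero (vcons Nat zero (succ zero) (vnil Nat)))
inferred type:
  Vec Nat (succ (succ (succ zero)))
observation: contracting a beta-redex first, the term normalizes in 7 steps.


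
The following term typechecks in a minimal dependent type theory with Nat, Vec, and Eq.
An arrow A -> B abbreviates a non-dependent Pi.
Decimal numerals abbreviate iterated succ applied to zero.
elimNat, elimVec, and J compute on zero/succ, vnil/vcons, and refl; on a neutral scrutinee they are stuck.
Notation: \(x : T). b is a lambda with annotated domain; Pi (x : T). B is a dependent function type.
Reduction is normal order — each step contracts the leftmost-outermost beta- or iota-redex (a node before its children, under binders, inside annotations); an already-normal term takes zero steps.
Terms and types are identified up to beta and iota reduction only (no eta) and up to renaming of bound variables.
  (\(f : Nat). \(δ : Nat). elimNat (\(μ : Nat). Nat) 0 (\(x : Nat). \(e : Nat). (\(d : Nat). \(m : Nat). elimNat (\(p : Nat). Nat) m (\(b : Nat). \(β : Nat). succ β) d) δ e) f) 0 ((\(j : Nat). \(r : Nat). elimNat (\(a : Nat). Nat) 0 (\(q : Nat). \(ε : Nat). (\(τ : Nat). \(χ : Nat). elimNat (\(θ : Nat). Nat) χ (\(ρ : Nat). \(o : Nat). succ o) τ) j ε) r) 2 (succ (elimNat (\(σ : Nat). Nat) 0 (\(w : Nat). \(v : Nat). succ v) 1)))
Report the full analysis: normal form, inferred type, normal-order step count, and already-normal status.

normal form:
  0
inferred type:
  Nat
normal-order step count: 3
started in normal form: no
first contracted redex: a beta-redex


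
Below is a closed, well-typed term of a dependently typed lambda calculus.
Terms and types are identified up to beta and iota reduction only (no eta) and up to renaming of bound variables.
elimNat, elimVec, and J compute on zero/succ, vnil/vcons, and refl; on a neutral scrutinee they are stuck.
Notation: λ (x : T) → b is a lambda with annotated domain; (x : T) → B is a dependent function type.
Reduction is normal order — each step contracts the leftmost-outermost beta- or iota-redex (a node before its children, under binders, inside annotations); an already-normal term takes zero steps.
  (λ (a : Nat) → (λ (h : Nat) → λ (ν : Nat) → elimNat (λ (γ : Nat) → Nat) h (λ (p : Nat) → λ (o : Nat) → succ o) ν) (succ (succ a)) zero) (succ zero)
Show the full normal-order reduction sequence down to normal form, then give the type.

reduction (normal order):
  (λ (a : Nat) → (λ (h : Nat) → λ (ν : Nat) → elimNat (λ (γ : Nat) → Nat) h (λ (p : Nat) → λ (o : Nat) → succ o) ν) (succ (succ a)) zero) (succ zero)
  ~> (λ (a : Nat) → λ (h : Nat) → elimNat (λ (ν : Nat) → Nat) a (λ (γ : Nat) → λ (p : Nat) → succ p) h) (succ (succ (succ zero))) zero
  ~> (λ (a : Nat) → elimNat (λ (h : Nat) → Nat) (succ (succ (succ zero))) (λ (ν : Nat) → λ (γ : Nat) → succ γ) a) zero
  ~> elimNat (λ (a : Nat) → Nat) (succ (succ (succ zero))) (λ (h : Nat) → λ (ν : Nat) → succ ν) zero
  ~> succ (succ (succ zero))
type:
  Nat


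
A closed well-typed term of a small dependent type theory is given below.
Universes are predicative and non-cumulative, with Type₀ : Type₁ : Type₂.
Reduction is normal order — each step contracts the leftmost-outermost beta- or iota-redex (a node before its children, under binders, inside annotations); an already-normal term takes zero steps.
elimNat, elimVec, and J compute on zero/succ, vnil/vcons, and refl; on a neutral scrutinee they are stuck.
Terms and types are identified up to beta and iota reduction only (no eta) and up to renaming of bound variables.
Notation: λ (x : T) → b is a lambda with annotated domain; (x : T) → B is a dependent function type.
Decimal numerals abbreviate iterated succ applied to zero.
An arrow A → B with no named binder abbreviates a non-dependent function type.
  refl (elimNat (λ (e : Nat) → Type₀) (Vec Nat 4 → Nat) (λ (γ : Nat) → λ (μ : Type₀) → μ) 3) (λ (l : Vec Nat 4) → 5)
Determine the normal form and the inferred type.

normal form:
  refl (Vec Nat 4 → Nat) (λ (e : Vec Nat 4) → 5)
type:
  Eq (Vec Nat 4 → Nat) (λ (e : Vec Nat 4) → 5) (λ (γ : Vec Nat 4) → 5)
observation: 10 normal-order steps separate the term from its normal form.


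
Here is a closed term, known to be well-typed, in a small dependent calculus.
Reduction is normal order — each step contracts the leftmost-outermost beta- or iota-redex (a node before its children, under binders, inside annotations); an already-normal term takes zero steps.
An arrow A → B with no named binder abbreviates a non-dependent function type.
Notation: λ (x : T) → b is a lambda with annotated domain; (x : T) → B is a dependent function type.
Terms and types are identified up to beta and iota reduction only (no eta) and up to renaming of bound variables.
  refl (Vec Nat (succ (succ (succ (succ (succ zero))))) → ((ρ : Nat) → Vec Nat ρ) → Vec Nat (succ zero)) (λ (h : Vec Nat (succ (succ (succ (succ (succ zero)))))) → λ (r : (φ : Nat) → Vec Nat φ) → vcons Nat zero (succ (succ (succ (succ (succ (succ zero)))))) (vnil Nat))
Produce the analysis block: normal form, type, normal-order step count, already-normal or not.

normal form:
  refl (Vec Nat (succ (succ (succ (succ (succ zero))))) → ((ρ : Nat) → Vec Nat ρ) → Vec Nat (succ zero)) (λ (h : Vec Nat (succ (succ (succ (succ (succ zero)))))) → λ (r : (φ : Nat) → Vec Nat φ) → vcons Nat zero (succ (succ (succ (succ (succ (succ zero)))))) (vnil Nat))
type:
  Eq (Vec Nat (succ (succ (succ (succ (succ zero))))) → ((ρ : Nat) → Vec Nat ρ) → Vec Nat (succ zero)) (λ (h : Vec Nat (succ (succ (succ (succ (succ zero)))))) → λ (r : (φ : Nat) → Vec Nat φ) → vcons Nat zero (succ (succ (succ (succ (succ (succ zero)))))) (vnil Nat)) (λ (κ : Vec Nat (succ (succ (succ (succ (succ zero)))))) → λ (γ : (l : Nat) → Vec Nat l) → vcons Nat zero (succ (succ (succ (succ (succ (succ zero)))))) (vnil Nat))
steps to reach normal form (normal order): 0
already normal: yes


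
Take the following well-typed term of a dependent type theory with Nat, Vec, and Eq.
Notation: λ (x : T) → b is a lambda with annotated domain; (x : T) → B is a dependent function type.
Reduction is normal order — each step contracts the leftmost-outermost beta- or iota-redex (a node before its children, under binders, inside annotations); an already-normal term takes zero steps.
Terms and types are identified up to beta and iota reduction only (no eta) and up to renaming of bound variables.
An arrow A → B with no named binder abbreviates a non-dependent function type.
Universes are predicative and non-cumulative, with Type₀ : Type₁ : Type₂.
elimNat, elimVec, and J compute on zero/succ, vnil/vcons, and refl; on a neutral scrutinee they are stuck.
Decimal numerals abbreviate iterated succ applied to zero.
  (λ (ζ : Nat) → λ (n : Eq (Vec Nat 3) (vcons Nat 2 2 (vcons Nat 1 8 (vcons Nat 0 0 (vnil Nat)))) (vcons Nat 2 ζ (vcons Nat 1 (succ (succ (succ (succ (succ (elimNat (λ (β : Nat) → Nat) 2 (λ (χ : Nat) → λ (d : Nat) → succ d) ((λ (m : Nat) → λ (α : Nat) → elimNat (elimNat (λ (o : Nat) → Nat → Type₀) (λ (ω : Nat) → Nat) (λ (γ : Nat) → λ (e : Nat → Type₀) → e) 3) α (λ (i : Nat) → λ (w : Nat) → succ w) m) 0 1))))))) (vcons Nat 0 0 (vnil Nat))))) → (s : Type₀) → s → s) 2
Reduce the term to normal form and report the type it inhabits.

normal form:
  λ (ζ : Eq (Vec Nat 3) (vcons Nat 2 2 (vcons Nat 1 8 (vcons Nat 0 0 (vnil Nat)))) (vcons Nat 2 2 (vcons Nat 1 8 (vcons Nat 0 0 (vnil Nat))))) → (n : Type₀) → n → n
type:
  Eq (Vec Nat 3) (vcons Nat 2 2 (vcons Nat 1 8 (vcons Nat 0 0 (vnil Nat)))) (vcons Nat 2 2 (vcons Nat 1 8 (vcons Nat 0 0 (vnil Nat)))) → Type₁


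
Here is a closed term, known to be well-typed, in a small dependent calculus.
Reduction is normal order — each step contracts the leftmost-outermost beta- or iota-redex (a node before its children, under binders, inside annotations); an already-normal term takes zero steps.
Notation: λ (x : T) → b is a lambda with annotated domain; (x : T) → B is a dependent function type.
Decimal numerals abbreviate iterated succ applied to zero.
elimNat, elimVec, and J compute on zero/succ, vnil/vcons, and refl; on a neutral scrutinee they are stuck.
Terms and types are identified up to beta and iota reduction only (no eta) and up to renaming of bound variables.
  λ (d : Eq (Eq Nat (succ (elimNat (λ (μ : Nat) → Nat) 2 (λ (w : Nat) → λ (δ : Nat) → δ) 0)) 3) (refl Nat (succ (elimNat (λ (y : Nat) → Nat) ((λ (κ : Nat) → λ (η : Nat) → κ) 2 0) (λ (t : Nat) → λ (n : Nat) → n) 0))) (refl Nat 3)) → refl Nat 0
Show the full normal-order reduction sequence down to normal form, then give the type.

reduction (normal order):
  λ (d : Eq (Eq Nat (succ (elimNat (λ (μ : Nat) → Nat) 2 (λ (w : Nat) → λ (δ : Nat) → δ) 0)) 3) (refl Nat (succ (elimNat (λ (y : Nat) → Nat) ((λ (κ : Nat) → λ (η : Nat) → κ) 2 0) (λ (t : Nat) → λ (n : Nat) → n) 0))) (refl Nat 3)) → refl Nat 0
  ~> λ (d : Eq (Eq Nat 3 3) (refl Nat (succ (elimNat (λ (μ : Nat) → Nat) ((λ (w : Nat) → λ (δ : Nat) → w) 2 0) (λ (y : Nat) → λ (κ : Nat) → κ) 0))) (refl Nat 3)) → refl Nat 0
  ~> λ (d : Eq (Eq Nat 3 3) (refl Nat (succ ((λ (μ : Nat) → λ (w : Nat) → μ) 2 0))) (refl Nat 3)) → refl Nat 0
  ~> λ (d : Eq (Eq Nat 3 3) (refl Nat (succ ((λ (μ : Nat) → 2) 0))) (refl Nat 3)) → refl Nat 0
  ~> λ (d : Eq (Eq Nat 3 3) (refl Nat 3) (refl Nat 3)) → refl Nat 0
inferred type:
  (d : Eq (Eq Nat 3 3) (refl Nat 3) (refl Nat 3)) → Eq Nat 0 0


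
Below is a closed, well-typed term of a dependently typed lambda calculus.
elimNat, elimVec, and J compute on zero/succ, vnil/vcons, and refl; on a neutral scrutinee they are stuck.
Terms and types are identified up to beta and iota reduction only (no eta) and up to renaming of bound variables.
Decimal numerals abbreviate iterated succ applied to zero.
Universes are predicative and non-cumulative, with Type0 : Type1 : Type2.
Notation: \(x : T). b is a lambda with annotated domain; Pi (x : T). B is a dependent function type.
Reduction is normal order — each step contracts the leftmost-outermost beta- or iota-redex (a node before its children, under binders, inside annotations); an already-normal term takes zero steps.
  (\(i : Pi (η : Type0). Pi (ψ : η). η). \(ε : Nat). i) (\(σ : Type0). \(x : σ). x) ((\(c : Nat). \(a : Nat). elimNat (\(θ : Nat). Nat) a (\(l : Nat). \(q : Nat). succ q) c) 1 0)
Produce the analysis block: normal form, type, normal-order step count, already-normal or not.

resulting normal form:
  \(i : Type0). \(η : i). η
the term's type:
  Pi (i : Type0). Pi (η : i). i
normal-order step count: 2
already normal: no
first contracted redex: a beta-redex
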